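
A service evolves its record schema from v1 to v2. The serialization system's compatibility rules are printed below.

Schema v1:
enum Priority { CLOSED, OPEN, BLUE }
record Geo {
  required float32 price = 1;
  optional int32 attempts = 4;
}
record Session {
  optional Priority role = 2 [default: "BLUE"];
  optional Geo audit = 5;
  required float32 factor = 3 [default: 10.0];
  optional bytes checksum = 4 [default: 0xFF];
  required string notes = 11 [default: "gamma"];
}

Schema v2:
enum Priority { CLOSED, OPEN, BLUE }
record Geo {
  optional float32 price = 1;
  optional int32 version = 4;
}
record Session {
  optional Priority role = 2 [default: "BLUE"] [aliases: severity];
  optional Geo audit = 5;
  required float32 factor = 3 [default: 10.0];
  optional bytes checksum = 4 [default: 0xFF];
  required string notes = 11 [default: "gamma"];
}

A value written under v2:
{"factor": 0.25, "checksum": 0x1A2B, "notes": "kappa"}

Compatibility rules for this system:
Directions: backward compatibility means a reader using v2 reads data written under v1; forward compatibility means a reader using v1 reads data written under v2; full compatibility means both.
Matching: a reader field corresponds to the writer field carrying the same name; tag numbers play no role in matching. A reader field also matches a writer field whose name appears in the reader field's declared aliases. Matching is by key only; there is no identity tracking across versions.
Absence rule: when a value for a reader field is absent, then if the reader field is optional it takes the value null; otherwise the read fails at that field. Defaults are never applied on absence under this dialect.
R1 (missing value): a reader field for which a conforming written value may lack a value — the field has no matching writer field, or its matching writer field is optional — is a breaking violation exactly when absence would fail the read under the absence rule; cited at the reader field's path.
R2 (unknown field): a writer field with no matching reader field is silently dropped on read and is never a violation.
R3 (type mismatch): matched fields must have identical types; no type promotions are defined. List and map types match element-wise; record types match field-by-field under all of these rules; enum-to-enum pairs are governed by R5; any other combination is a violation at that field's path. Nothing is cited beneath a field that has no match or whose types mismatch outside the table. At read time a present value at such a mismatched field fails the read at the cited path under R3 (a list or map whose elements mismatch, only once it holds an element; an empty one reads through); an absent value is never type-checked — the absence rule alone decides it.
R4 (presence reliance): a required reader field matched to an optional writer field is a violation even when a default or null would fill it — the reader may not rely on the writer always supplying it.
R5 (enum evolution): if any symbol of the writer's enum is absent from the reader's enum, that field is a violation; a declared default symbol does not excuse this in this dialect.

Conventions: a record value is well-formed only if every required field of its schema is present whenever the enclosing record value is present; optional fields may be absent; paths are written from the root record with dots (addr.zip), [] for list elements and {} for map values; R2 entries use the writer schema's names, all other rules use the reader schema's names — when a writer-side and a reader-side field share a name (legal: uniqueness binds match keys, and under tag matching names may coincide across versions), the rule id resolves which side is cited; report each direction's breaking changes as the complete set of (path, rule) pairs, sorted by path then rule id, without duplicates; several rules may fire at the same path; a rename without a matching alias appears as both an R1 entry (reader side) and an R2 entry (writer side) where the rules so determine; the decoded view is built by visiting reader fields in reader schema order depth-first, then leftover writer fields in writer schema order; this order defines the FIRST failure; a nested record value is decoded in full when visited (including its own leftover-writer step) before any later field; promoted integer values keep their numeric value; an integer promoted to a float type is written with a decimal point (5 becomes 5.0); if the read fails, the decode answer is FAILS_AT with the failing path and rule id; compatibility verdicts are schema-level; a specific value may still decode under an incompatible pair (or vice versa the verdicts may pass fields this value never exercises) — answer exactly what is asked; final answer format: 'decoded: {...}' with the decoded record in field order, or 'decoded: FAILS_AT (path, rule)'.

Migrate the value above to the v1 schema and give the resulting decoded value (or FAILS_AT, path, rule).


decoded: {"role": null, "audit": null, "factor": 0.25, "checksum": 0x1A2B, "notes": "kappa"}

the writer's type comes first in each Session pair
decode walk for Session under reader schema v1:
  role := null (missing; optional => null)
  audit := null (missing; optional => null)
  factor := 0.25
  checksum := 0x1A2B
  notes := "kappa"
  => decoded: {"role": null, "audit": null, "factor": 0.25, "checksum": 0x1A2B, "notes": "kappa"}
the rest of the Session diff is inert for this question:
  renamed field attempts to version in record Geo -> triggers nothing under the printed rules; the Session answer is the same either way
  field price in record Geo: required changed to optional -> shifts the Session verdicts, not this decode


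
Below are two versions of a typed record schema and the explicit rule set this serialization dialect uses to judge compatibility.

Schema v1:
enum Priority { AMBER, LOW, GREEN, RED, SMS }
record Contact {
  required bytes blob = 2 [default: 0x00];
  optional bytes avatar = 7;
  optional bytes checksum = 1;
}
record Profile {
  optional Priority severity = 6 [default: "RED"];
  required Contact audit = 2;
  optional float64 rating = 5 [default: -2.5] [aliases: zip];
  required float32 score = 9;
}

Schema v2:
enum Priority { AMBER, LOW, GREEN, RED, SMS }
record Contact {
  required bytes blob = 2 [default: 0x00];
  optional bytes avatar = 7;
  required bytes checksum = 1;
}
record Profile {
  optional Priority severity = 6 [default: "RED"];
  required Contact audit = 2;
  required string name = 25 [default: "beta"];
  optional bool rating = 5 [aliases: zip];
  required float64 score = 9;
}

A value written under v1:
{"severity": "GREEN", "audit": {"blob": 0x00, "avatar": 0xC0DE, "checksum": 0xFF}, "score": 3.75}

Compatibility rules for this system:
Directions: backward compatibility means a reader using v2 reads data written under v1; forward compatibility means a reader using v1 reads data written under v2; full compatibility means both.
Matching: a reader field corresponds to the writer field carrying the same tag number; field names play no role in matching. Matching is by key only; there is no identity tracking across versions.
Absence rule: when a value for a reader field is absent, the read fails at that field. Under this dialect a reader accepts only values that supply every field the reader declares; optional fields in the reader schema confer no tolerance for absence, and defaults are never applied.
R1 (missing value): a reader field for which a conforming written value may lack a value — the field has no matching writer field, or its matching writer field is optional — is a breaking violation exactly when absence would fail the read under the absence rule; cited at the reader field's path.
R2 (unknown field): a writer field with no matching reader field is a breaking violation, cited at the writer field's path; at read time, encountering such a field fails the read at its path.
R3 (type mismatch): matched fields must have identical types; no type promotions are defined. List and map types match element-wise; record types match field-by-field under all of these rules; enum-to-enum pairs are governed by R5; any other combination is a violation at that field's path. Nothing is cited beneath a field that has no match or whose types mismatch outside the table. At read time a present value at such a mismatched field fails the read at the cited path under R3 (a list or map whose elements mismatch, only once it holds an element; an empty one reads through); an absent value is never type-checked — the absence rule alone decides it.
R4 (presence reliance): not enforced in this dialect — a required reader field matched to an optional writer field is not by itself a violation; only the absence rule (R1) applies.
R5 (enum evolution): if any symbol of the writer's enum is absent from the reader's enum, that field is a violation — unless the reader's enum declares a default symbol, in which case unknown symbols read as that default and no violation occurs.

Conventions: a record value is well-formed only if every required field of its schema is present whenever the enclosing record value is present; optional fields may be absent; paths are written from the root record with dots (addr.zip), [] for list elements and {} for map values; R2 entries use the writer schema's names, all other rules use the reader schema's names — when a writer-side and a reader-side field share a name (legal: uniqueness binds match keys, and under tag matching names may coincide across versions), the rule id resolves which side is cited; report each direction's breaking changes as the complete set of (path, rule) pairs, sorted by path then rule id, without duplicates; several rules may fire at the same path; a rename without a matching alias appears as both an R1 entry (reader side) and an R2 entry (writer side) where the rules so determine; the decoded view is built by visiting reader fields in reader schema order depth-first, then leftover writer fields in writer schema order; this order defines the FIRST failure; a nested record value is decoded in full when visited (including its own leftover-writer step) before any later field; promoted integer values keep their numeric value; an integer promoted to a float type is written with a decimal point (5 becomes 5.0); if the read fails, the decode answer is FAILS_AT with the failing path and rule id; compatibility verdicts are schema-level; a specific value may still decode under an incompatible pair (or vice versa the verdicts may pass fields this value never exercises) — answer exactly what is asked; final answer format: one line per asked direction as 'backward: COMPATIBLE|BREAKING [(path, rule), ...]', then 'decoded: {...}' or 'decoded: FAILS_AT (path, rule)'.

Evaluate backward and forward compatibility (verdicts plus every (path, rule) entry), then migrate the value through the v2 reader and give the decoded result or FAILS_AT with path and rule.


arrows below run writer -> reader for Profile
checking backward for Profile: reader v2 against writer v1:
  severity: Priority -> Priority, writer optional; from severity
  audit: Contact -> Contact, writer required; from audit
  name: no writer match
  rating: float64 -> bool, writer optional; from rating
  score: float32 -> float64, writer required; from score
  audit.blob: bytes -> bytes, writer required; from audit.blob
  audit.avatar: bytes -> bytes, writer optional; from audit.avatar
  audit.checksum: bytes -> bytes, writer optional; from audit.checksum
  rule R1 violated at audit.avatar
  rule R1 violated at audit.checksum
  rule R1 violated at name
  rule R1 violated at rating
  rule R3 violated at rating
  rule R3 violated at score
  rule R1 violated at severity
  => 7 violation(s): backward is BREAKING for Profile
checking forward for Profile: reader v1 against writer v2:
  severity: Priority -> Priority, writer optional; from severity
  audit: Contact -> Contact, writer required; from audit
  rating: bool -> float64, writer optional; from rating
  score: float64 -> float32, writer required; from score
  leftover writer field: name
  audit.blob: bytes -> bytes, writer required; from audit.blob
  audit.avatar: bytes -> bytes, writer optional; from audit.avatar
  audit.checksum: bytes -> bytes, writer required; from audit.checksum
  rule R1 violated at audit.avatar
  rule R2 violated at name
  rule R1 violated at rating
  rule R3 violated at rating
  rule R3 violated at score
  rule R1 violated at severity
  => 6 violation(s): forward is BREAKING for Profile
decode walk for Profile under reader schema v2:
  severity := "GREEN"
  audit.blob := 0x00
  audit.avatar := 0xC0DE
  audit.checksum := 0xFF
  read fails at name under R1 (no fill)
  => FAILS_AT (name, R1)

backward: BREAKING [(audit.avatar, R1), (audit.checksum, R1), (name, R1), (rating, R1), (rating, R3), (score, R3), (severity, R1)]; forward: BREAKING [(audit.avatar, R1), (name, R2), (rating, R1), (rating, R3), (score, R3), (severity, R1)]; decoded: FAILS_AT (name, R1)


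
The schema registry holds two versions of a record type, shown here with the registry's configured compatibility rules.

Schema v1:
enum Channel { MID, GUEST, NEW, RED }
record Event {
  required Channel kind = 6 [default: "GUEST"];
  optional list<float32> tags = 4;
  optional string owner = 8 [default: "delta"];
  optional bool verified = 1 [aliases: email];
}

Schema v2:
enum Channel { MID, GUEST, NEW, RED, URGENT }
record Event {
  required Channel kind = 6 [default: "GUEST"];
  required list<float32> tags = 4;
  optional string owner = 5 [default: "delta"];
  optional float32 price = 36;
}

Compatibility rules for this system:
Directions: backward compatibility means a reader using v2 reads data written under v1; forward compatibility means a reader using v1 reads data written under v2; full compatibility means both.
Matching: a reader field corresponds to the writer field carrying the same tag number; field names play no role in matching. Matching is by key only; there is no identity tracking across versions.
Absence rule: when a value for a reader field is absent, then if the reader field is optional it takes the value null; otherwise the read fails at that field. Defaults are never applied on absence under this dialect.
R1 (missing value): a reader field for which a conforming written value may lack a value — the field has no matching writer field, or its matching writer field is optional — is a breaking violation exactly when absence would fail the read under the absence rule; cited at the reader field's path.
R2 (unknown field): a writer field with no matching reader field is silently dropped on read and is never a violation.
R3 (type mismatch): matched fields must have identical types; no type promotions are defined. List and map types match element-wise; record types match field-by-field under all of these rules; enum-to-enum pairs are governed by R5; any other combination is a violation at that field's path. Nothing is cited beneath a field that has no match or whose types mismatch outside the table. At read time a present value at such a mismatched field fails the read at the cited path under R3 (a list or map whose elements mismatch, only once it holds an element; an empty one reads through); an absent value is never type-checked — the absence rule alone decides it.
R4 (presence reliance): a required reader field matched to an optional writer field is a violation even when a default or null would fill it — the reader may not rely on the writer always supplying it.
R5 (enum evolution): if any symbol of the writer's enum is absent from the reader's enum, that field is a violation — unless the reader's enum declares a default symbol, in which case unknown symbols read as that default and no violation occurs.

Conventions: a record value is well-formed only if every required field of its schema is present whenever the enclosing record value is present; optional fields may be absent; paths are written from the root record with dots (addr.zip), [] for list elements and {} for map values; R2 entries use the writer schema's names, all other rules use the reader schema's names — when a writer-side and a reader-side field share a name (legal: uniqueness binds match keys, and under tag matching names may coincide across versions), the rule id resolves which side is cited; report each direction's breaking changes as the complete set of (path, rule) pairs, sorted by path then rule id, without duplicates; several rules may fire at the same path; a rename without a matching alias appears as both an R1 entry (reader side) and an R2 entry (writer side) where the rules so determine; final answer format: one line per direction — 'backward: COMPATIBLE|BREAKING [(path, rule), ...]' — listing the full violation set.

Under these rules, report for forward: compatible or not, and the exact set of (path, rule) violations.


in Event below, arrows point writer -> reader
forward on Event — v1 reading data written by v2:
  kind: paired with writer kind (Channel -> Channel; writer required)
  tags: paired with writer tags (list<float32> -> list<float32>; writer required)
  owner: no writer-side match
  verified: no writer-side match
  writer field owner has no reader counterpart
  writer field price has no reader counterpart
  rule R5 violated at kind
  => forward: BREAKING (1)
checking off the Event differences that do not matter here:
  field owner in record Event: tag 8 changed to 5 -> no rule fires on it in Event's dialect; the asked verdict holds
  removed field verified from record Event -> no rule fires on it in Event's dialect; the asked verdict holds
  field tags in record Event: optional changed to required -> its effect on Event is confined to the backward direction, not asked
  added field price to record Event: optional float32, tag 36 (in v2 it sits last) -> no rule fires on it in Event's dialect; the asked verdict holds

forward: BREAKING [(kind, R5)]


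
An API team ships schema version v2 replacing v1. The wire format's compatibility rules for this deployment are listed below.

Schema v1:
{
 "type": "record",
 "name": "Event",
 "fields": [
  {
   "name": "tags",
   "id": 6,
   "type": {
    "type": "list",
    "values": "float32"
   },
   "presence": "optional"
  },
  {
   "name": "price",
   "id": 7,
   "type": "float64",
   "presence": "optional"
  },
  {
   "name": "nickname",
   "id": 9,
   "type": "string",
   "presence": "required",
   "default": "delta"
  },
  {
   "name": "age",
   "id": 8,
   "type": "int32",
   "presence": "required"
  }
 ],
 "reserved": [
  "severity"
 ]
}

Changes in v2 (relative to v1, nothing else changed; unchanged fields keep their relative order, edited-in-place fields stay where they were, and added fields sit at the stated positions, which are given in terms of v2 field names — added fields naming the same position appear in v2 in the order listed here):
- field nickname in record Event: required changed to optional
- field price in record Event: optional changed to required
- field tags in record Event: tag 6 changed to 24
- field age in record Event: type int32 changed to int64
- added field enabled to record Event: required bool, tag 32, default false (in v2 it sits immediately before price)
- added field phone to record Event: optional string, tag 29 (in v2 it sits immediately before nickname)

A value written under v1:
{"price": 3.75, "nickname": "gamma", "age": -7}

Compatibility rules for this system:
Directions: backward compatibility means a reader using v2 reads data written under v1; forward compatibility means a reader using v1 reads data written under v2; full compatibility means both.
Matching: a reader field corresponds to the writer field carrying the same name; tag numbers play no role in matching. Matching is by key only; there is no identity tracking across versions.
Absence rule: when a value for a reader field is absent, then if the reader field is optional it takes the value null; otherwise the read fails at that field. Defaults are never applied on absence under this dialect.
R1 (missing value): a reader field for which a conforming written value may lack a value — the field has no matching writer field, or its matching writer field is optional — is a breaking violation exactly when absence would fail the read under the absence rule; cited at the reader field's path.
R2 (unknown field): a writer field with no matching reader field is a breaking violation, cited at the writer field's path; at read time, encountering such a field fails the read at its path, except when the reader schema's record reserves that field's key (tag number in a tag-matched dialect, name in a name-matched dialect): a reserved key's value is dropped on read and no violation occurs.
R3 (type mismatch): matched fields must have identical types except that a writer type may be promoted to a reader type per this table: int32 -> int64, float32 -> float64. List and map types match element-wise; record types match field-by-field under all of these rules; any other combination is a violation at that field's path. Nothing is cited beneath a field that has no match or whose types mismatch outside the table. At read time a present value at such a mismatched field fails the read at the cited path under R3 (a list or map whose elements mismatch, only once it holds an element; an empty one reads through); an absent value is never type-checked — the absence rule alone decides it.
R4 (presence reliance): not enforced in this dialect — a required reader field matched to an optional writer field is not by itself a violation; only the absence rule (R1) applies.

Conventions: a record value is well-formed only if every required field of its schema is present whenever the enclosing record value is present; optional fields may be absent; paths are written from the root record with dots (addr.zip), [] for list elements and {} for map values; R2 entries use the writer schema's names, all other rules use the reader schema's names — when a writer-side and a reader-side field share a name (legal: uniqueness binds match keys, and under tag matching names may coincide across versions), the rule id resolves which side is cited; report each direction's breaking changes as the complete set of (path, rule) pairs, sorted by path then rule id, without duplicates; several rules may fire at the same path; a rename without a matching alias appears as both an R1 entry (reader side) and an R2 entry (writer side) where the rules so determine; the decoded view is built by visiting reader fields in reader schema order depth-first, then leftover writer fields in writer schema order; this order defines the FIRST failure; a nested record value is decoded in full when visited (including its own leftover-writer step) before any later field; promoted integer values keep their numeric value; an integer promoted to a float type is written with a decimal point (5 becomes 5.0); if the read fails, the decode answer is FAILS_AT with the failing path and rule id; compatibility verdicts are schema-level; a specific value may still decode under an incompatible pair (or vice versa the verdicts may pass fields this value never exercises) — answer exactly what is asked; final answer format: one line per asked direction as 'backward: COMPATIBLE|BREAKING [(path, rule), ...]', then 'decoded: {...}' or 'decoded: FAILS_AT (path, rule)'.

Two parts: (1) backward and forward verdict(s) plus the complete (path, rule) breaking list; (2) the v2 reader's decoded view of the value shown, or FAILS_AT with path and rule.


backward: BREAKING [(enabled, R1), (price, R1)]; forward: BREAKING [(age, R3), (enabled, R2), (nickname, R1), (phone, R2)]; decoded: FAILS_AT (enabled, R1)

each type pair in Event: writer, then reader
backward for Event (reader v2, writer v1):
  tags: list<float32> -> list<float32>, writer optional; from tags
  enabled has no writer counterpart
  price: float64 -> float64, writer optional; from price
  phone has no writer counterpart
  nickname: string -> string, writer required; from nickname
  age: int32 -> int64, writer required; from age
  violation R1 at enabled
  violation R1 at price
  => 2 violation(s): backward is BREAKING for Event
forward for Event (reader v1, writer v2):
  tags: list<float32> -> list<float32>, writer optional; from tags
  price: float64 -> float64, writer required; from price
  nickname: string -> string, writer optional; from nickname
  age: int64 -> int32, writer required; from age
  leftover writer field: enabled
  leftover writer field: phone
  violation R3 at age
  violation R2 at enabled
  violation R1 at nickname
  violation R2 at phone
  => 4 violation(s): forward is BREAKING for Event
decode (reader v2):
  tags := null (absent, optional -> null)
  read fails at enabled under R1 (no fill)
  => FAILS_AT (enabled, R1)


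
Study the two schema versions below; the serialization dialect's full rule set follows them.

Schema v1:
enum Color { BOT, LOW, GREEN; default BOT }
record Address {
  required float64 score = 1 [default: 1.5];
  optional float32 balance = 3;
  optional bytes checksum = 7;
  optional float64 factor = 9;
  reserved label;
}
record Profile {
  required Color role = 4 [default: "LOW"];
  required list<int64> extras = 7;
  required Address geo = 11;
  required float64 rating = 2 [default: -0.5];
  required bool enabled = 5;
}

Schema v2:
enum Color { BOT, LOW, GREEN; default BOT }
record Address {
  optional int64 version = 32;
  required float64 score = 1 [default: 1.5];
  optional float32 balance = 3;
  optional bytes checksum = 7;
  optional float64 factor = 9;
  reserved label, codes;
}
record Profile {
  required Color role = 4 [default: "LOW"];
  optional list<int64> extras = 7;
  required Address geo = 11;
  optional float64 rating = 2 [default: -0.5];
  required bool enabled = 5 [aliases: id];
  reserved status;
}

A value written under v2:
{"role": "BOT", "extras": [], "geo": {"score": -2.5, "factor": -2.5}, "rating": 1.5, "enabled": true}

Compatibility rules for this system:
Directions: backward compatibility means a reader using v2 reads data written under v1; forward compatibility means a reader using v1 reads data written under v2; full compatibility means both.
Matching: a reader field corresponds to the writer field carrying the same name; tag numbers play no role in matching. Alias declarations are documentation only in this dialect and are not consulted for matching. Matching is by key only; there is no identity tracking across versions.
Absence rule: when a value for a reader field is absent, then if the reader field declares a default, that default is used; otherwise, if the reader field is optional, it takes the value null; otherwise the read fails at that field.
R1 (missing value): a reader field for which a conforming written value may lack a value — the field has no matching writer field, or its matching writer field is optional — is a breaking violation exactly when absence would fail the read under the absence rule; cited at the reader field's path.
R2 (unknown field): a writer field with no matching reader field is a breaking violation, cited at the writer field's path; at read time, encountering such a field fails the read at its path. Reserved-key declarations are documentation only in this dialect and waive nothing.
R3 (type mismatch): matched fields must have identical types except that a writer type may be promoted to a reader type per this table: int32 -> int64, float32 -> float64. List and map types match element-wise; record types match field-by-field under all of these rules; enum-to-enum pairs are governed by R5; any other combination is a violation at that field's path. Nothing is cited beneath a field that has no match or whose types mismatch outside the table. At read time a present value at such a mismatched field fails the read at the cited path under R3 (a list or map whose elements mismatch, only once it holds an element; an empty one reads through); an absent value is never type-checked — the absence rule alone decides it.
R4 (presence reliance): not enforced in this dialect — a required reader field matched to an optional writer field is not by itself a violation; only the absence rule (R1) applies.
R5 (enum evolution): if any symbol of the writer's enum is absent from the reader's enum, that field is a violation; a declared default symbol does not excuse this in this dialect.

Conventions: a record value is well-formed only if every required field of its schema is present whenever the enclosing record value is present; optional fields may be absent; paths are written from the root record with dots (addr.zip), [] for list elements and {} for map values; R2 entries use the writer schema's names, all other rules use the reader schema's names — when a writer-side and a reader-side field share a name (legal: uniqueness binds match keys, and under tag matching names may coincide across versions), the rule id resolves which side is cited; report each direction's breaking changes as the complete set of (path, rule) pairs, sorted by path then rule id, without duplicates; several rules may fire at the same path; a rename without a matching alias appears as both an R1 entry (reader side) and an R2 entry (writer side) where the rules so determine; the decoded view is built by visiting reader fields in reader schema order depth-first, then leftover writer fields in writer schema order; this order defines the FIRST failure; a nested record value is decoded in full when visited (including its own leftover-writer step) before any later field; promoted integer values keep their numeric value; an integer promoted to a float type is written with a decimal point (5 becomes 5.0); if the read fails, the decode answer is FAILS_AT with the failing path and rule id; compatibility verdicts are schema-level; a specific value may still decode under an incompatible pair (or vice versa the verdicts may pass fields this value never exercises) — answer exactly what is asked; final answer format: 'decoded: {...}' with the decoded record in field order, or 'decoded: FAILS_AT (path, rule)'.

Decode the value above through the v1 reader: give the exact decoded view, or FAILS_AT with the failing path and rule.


decoded: {"role": "BOT", "extras": [], "geo": {"score": -2.5, "balance": null, "checksum": null, "factor": -2.5}, "rating": 1.5, "enabled": true}

arrows below run writer -> reader for Profile
decode walk for Profile under reader schema v1:
  role := "BOT"
  extras := []
  geo.score := -2.5
  geo.balance := null (absent, optional -> null)
  geo.checksum := null (absent, optional -> null)
  geo.factor := -2.5
  rating := 1.5
  enabled := true
  => decoded: {"role": "BOT", "extras": [], "geo": {"score": -2.5, "balance": null, "checksum": null, "factor": -2.5}, "rating": 1.5, "enabled": true}
the other Profile changes do not affect what is asked:
  field rating in record Profile: required changed to optional -> no rule fires on it and the decoded Profile view is identical with or without it
  added field version to record Address: optional int64, tag 32 (in v2 it sits immediately before score) -> affects the rule determinations only; this particular Profile value decodes identically
  field extras in record Profile: required changed to optional -> affects the rule determinations only; this particular Profile value decodes identically


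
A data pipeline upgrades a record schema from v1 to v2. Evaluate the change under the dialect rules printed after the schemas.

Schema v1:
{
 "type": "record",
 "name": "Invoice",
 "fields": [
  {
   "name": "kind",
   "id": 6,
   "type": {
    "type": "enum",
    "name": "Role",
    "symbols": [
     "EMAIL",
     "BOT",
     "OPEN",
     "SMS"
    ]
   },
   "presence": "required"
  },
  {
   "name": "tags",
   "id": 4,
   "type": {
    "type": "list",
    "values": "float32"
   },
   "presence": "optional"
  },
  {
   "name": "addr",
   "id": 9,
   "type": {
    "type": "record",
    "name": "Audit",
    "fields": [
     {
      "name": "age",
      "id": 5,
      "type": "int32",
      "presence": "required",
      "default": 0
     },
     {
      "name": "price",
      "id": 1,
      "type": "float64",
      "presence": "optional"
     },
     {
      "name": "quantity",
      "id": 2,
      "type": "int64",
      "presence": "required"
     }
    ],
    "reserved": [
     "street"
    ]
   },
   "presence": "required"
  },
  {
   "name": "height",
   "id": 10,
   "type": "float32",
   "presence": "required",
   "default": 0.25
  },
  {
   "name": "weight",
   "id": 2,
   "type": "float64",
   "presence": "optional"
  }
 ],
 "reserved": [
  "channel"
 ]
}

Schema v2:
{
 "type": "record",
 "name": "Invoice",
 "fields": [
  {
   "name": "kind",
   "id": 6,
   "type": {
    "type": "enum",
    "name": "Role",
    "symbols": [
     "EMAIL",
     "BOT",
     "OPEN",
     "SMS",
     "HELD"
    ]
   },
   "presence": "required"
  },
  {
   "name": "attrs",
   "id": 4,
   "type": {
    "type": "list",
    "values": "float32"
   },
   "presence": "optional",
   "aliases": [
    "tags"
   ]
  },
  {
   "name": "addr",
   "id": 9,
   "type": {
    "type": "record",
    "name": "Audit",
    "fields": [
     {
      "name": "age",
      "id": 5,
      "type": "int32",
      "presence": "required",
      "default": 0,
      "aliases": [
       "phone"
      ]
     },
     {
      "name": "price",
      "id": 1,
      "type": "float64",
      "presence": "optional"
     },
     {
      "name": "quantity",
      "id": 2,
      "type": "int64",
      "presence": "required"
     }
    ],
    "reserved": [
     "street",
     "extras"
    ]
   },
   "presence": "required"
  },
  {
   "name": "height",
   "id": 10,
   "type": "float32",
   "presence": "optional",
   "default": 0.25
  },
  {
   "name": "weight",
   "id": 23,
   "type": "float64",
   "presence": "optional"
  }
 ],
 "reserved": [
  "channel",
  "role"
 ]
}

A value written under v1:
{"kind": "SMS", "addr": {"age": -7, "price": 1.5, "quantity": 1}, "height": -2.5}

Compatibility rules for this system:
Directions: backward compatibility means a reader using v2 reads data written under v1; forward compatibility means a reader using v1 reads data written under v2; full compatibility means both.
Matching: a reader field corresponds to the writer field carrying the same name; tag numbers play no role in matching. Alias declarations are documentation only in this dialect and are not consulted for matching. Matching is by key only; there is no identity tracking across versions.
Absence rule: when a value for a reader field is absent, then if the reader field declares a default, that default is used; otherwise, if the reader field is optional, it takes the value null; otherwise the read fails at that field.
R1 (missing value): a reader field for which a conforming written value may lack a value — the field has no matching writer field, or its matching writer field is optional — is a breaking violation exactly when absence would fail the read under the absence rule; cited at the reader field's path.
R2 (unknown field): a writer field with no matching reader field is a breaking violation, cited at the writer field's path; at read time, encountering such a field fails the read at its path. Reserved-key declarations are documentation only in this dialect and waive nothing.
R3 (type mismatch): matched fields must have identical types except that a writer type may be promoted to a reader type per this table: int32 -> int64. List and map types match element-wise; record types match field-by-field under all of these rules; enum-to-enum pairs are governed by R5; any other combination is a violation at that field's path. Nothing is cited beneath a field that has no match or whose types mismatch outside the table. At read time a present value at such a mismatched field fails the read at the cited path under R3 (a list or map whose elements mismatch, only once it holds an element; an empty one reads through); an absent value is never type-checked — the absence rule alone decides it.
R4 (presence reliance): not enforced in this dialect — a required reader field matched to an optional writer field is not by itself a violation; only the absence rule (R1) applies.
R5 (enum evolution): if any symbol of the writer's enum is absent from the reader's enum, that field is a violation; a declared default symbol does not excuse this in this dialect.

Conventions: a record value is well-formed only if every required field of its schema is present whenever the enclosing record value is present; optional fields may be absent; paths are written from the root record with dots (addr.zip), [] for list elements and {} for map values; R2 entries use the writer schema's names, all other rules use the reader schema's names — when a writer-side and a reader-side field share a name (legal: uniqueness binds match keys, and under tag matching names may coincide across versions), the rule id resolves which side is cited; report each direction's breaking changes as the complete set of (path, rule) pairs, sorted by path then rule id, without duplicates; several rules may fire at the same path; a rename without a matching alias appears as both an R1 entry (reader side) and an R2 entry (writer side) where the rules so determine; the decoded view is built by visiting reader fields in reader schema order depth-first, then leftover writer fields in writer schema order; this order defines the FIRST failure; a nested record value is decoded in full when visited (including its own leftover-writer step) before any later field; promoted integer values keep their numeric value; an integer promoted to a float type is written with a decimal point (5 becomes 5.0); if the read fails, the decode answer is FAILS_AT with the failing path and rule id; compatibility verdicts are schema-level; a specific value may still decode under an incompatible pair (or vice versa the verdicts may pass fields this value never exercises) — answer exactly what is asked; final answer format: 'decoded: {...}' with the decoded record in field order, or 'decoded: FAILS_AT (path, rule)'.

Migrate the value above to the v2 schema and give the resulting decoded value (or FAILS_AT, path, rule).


each type pair in Invoice: writer, then reader
migrating the Invoice value to v2:
  kind := "SMS"
  attrs := null (missing; optional => null)
  addr.age := -7
  addr.price := 1.5
  addr.quantity := 1
  height := -2.5
  weight := null (missing; optional => null)
  => decoded: {"kind": "SMS", "attrs": null, "addr": {"age": -7, "price": 1.5, "quantity": 1}, "height": -2.5, "weight": null}
the rest of the Invoice diff is inert for this question:
  field weight in record Invoice: tag 2 changed to 23 -> triggers nothing under the printed rules; the Invoice answer is the same either way
  field height in record Invoice: required changed to optional -> triggers nothing under the printed rules; the Invoice answer is the same either way
  enum Role (field kind in record Invoice): symbol HELD added -> affects the rule determinations only; this particular Invoice value decodes identically

decoded: {"kind": "SMS", "attrs": null, "addr": {"age": -7, "price": 1.5, "quantity": 1}, "height": -2.5, "weight": null}


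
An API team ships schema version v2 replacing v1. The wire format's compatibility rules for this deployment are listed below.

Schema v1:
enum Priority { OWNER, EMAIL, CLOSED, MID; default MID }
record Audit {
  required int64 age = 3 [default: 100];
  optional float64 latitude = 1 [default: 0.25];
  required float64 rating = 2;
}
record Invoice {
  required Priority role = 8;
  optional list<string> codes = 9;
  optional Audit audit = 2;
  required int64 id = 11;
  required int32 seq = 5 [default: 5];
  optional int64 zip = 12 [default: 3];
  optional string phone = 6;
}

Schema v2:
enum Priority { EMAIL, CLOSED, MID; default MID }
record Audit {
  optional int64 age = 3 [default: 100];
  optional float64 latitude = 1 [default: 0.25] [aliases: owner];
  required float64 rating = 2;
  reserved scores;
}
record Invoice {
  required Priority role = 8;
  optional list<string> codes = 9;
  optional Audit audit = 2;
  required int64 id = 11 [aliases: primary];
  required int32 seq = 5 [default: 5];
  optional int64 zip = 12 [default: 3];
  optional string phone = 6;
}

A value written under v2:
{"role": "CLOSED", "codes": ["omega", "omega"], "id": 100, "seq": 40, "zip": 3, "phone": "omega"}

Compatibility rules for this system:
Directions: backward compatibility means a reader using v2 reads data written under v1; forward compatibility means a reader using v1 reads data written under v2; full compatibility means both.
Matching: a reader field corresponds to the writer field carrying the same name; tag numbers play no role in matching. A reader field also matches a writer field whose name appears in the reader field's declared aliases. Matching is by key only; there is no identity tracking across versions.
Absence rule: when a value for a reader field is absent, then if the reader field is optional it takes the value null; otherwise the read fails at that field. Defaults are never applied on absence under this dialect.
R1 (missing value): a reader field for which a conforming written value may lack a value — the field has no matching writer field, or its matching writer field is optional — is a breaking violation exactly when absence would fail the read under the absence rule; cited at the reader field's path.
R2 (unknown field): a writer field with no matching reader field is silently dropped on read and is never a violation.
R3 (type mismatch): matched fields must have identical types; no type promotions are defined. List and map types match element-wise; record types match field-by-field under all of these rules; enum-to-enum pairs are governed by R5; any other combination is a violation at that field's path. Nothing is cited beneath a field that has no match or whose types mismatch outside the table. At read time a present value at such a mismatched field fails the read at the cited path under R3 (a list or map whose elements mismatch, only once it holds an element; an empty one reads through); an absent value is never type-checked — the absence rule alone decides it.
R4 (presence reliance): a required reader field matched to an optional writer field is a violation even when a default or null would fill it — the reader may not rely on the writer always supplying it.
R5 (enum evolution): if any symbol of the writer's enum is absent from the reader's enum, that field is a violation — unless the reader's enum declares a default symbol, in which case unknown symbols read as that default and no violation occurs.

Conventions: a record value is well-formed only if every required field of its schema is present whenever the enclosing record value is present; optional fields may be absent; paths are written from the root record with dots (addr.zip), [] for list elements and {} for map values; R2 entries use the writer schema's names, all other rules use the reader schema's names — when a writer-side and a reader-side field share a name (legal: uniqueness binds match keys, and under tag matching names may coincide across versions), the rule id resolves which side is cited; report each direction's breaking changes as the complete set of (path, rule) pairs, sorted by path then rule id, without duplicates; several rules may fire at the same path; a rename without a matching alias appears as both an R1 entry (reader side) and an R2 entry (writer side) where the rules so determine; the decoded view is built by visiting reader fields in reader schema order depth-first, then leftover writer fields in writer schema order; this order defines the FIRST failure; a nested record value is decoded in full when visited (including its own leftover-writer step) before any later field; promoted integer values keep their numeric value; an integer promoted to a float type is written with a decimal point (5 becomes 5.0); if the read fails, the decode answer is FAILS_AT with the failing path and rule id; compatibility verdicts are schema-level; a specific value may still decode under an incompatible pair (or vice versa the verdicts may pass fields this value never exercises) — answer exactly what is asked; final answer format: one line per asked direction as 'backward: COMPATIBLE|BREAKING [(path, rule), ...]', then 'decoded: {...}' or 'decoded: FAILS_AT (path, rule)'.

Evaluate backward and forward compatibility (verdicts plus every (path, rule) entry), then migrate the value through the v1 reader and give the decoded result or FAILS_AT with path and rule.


arrows below run writer -> reader for Invoice
checking backward for Invoice: reader v2 against writer v1:
  role: paired with writer role (Priority -> Priority; writer required)
  codes: paired with writer codes (list<string> -> list<string>; writer optional)
  audit: paired with writer audit (Audit -> Audit; writer optional)
  id: paired with writer id (int64 -> int64; writer required)
  seq: paired with writer seq (int32 -> int32; writer required)
  zip: paired with writer zip (int64 -> int64; writer optional)
  phone: paired with writer phone (string -> string; writer optional)
  audit.age: paired with writer audit.age (int64 -> int64; writer required)
  audit.latitude: paired with writer audit.latitude (float64 -> float64; writer optional)
  audit.rating: paired with writer audit.rating (float64 -> float64; writer required)
  => backward verdict for Invoice: COMPATIBLE, no violations
checking forward for Invoice: reader v1 against writer v2:
  role: paired with writer role (Priority -> Priority; writer required)
  codes: paired with writer codes (list<string> -> list<string>; writer optional)
  audit: paired with writer audit (Audit -> Audit; writer optional)
  id: paired with writer id (int64 -> int64; writer required)
  seq: paired with writer seq (int32 -> int32; writer required)
  zip: paired with writer zip (int64 -> int64; writer optional)
  phone: paired with writer phone (string -> string; writer optional)
  audit.age: paired with writer audit.age (int64 -> int64; writer optional)
  audit.latitude: paired with writer audit.latitude (float64 -> float64; writer optional)
  audit.rating: paired with writer audit.rating (float64 -> float64; writer required)
  violation R1 at audit.age
  violation R4 at audit.age
  => forward verdict for Invoice: BREAKING, 2 violation(s)
migrating the Invoice value to v1:
  role := "CLOSED"
  codes := ["omega", "omega"]
  audit := null (missing; optional => null)
  id := 100
  seq := 40
  zip := 3
  phone := "omega"
  => decoded: {"role": "CLOSED", "codes": ["omega", "omega"], "audit": null, "id": 100, "seq": 40, "zip": 3, "phone": "omega"}

backward: COMPATIBLE []; forward: BREAKING [(audit.age, R1), (audit.age, R4)]; decoded: {"role": "CLOSED", "codes": ["omega", "omega"], "audit": null, "id": 100, "seq": 40, "zip": 3, "phone": "omega"}
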